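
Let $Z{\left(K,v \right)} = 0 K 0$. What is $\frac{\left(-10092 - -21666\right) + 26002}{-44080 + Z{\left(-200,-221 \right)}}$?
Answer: $- \frac{4697}{5510} \approx -0.85245$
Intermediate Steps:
$Z{\left(K,v \right)} = 0$ ($Z{\left(K,v \right)} = 0 \cdot 0 = 0$)
$\frac{\left(-10092 - -21666\right) + 26002}{-44080 + Z{\left(-200,-221 \right)}} = \frac{\left(-10092 - -21666\right) + 26002}{-44080 + 0} = \frac{\left(-10092 + 21666\right) + 26002}{-44080} = \left(11574 + 26002\right) \left(- \frac{1}{44080}\right) = 37576 \left(- \frac{1}{44080}\right) = - \frac{4697}{5510}$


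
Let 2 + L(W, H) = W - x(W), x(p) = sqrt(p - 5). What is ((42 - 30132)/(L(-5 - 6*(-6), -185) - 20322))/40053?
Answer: 15656830/422924580221 - 10030*sqrt(26)/5498019542873 ≈ 3.7011e-5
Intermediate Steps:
x(p) = sqrt(-5 + p)
L(W, H) = -2 + W - sqrt(-5 + W) (L(W, H) = -2 + (W - sqrt(-5 + W)) = -2 + W - sqrt(-5 + W))
((42 - 30132)/(L(-5 - 6*(-6), -185) - 20322))/40053 = ((42 - 30132)/((-2 + (-5 - 6*(-6)) - sqrt(-5 + (-5 - 6*(-6)))) - 20322))/40053 = -30090/((-2 + (-5 + 36) - sqrt(-5 + (-5 + 36))) - 20322)*(1/40053) = -30090/((-2 + 31 - sqrt(-5 + 31)) - 20322)*(1/40053) = -30090/((-2 + 31 - sqrt(26)) - 20322)*(1/40053) = -30090/((29 - sqrt(26)) - 20322)*(1/40053) = -30090/(-20293 - sqrt(26))*(1/40053) = -10030/(13351*(-20293 - sqrt(26)))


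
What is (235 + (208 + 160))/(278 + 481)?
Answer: 201/253 ≈ 0.79447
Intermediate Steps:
(235 + (208 + 160))/(278 + 481) = (235 + 368)/759 = 603*(1/759) = 201/253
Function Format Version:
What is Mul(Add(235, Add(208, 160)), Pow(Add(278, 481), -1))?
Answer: Rational(201, 253) ≈ 0.79447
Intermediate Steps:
Mul(Add(235, Add(208, 160)), Pow(Add(278, 481), -1)) = Mul(Add(235, 368), Pow(759, -1)) = Mul(603, Rational(1, 759)) = Rational(201, 253)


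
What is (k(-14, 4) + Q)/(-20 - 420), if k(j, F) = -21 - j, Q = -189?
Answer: 49/110 ≈ 0.44545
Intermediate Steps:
(k(-14, 4) + Q)/(-20 - 420) = ((-21 - 1*(-14)) - 189)/(-20 - 420) = ((-21 + 14) - 189)/(-440) = (-7 - 189)*(-1/440) = -196*(-1/440) = 49/110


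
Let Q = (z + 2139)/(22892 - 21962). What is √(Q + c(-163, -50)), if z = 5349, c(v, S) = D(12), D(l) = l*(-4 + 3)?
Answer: 6*I*√2635/155 ≈ 1.9871*I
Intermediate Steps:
D(l) = -l (D(l) = l*(-1) = -l)
c(v, S) = -12 (c(v, S) = -1*12 = -12)
Q = 1248/155 (Q = (5349 + 2139)/(22892 - 21962) = 7488/930 = 7488*(1/930) = 1248/155 ≈ 8.0516)
√(Q + c(-163, -50)) = √(1248/155 - 12) = √(-612/155) = 6*I*√2635/155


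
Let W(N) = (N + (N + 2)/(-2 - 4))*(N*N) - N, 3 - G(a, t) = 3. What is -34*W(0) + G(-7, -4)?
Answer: 0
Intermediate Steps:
G(a, t) = 0 (G(a, t) = 3 - 1*3 = 3 - 3 = 0)
W(N) = -N + N²*(-⅓ + 5*N/6) (W(N) = (N + (2 + N)/(-6))*N² - N = (N + (2 + N)*(-⅙))*N² - N = (N + (-⅓ - N/6))*N² - N = (-⅓ + 5*N/6)*N² - N = N²*(-⅓ + 5*N/6) - N = -N + N²*(-⅓ + 5*N/6))
-34*W(0) + G(-7, -4) = -17*0*(-6 - 2*0 + 5*0²)/3 + 0 = -17*0*(-6 + 0 + 5*0)/3 + 0 = -17*0*(-6 + 0 + 0)/3 + 0 = -17*0*(-6)/3 + 0 = -34*0 + 0 = 0 + 0 = 0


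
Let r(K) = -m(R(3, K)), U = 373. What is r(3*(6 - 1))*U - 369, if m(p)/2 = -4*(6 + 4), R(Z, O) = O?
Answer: 29471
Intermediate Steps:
m(p) = -80 (m(p) = 2*(-4*(6 + 4)) = 2*(-4*10) = 2*(-40) = -80)
r(K) = 80 (r(K) = -1*(-80) = 80)
r(3*(6 - 1))*U - 369 = 80*373 - 369 = 29840 - 369 = 29471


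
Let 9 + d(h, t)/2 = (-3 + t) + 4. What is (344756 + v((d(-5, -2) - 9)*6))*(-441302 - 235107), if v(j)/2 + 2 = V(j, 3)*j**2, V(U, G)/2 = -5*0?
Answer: -233193355568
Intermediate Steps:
V(U, G) = 0 (V(U, G) = 2*(-5*0) = 2*0 = 0)
d(h, t) = -16 + 2*t (d(h, t) = -18 + 2*((-3 + t) + 4) = -18 + 2*(1 + t) = -18 + (2 + 2*t) = -16 + 2*t)
v(j) = -4 (v(j) = -4 + 2*(0*j**2) = -4 + 2*0 = -4 + 0 = -4)
(344756 + v((d(-5, -2) - 9)*6))*(-441302 - 235107) = (344756 - 4)*(-441302 - 235107) = 344752*(-676409) = -233193355568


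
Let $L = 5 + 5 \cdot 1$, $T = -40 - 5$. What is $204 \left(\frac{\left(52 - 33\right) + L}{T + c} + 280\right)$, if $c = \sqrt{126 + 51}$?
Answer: $\frac{8774295}{154} - \frac{493 \sqrt{177}}{154} \approx 56933.0$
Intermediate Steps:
$c = \sqrt{177} \approx 13.304$
$T = -45$ ($T = -40 - 5 = -45$)
$L = 10$ ($L = 5 + 5 = 10$)
$204 \left(\frac{\left(52 - 33\right) + L}{T + c} + 280\right) = 204 \left(\frac{\left(52 - 33\right) + 10}{-45 + \sqrt{177}} + 280\right) = 204 \left(\frac{19 + 10}{-45 + \sqrt{177}} + 280\right) = 204 \left(\frac{29}{-45 + \sqrt{177}} + 280\right) = 204 \left(280 + \frac{29}{-45 + \sqrt{177}}\right) = 57120 + \frac{5916}{-45 + \sqrt{177}}$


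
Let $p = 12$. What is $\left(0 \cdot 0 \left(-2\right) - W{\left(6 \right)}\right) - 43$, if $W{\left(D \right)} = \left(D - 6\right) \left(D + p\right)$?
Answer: $-43$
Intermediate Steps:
$W{\left(D \right)} = \left(-6 + D\right) \left(12 + D\right)$ ($W{\left(D \right)} = \left(D - 6\right) \left(D + 12\right) = \left(-6 + D\right) \left(12 + D\right)$)
$\left(0 \cdot 0 \left(-2\right) - W{\left(6 \right)}\right) - 43 = \left(0 \cdot 0 \left(-2\right) - \left(-72 + 6^{2} + 6 \cdot 6\right)\right) - 43 = \left(0 \left(-2\right) - \left(-72 + 36 + 36\right)\right) - 43 = \left(0 - 0\right) - 43 = \left(0 + 0\right) - 43 = 0 - 43 = -43$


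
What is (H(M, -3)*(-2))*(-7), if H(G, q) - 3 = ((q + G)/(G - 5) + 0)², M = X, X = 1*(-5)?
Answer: 1274/25 ≈ 50.960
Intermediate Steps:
X = -5
M = -5
H(G, q) = 3 + (G + q)²/(-5 + G)² (H(G, q) = 3 + ((q + G)/(G - 5) + 0)² = 3 + ((G + q)/(-5 + G) + 0)² = 3 + ((G + q)/(-5 + G))² = 3 + (G + q)²/(-5 + G)²)
(H(M, -3)*(-2))*(-7) = ((3 + (-5 - 3)²/(-5 - 5)²)*(-2))*(-7) = ((3 + (-8)²/(-10)²)*(-2))*(-7) = ((3 + (1/100)*64)*(-2))*(-7) = ((3 + 16/25)*(-2))*(-7) = ((91/25)*(-2))*(-7) = -182/25*(-7) = 1274/25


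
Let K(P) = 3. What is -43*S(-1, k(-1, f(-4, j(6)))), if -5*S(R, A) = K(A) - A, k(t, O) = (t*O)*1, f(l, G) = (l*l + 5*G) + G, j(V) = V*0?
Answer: 817/5 ≈ 163.40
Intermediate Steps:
j(V) = 0
f(l, G) = l**2 + 6*G (f(l, G) = (l**2 + 5*G) + G = l**2 + 6*G)
k(t, O) = O*t (k(t, O) = (O*t)*1 = O*t)
S(R, A) = -3/5 + A/5 (S(R, A) = -(3 - A)/5 = -3/5 + A/5)
-43*S(-1, k(-1, f(-4, j(6)))) = -43*(-3/5 + (((-4)**2 + 6*0)*(-1))/5) = -43*(-3/5 + ((16 + 0)*(-1))/5) = -43*(-3/5 + (16*(-1))/5) = -43*(-3/5 + (1/5)*(-16)) = -43*(-3/5 - 16/5) = -43*(-19/5) = 817/5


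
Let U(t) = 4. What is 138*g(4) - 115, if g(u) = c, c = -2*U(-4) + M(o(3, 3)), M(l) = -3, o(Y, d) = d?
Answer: -1633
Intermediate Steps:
c = -11 (c = -2*4 - 3 = -8 - 3 = -11)
g(u) = -11
138*g(4) - 115 = 138*(-11) - 115 = -1518 - 115 = -1633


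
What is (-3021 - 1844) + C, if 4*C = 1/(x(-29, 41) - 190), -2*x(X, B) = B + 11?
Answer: -4203361/864 ≈ -4865.0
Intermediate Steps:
x(X, B) = -11/2 - B/2 (x(X, B) = -(B + 11)/2 = -(11 + B)/2 = -11/2 - B/2)
C = -1/864 (C = 1/(4*((-11/2 - 1/2*41) - 190)) = 1/(4*((-11/2 - 41/2) - 190)) = 1/(4*(-26 - 190)) = (1/4)/(-216) = (1/4)*(-1/216) = -1/864 ≈ -0.0011574)
(-3021 - 1844) + C = (-3021 - 1844) - 1/864 = -4865 - 1/864 = -4203361/864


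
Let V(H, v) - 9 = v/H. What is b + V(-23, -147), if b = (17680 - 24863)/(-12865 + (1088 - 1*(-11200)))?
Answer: 369467/13271 ≈ 27.840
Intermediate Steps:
V(H, v) = 9 + v/H
b = 7183/577 (b = -7183/(-12865 + (1088 + 11200)) = -7183/(-12865 + 12288) = -7183/(-577) = -7183*(-1/577) = 7183/577 ≈ 12.449)
b + V(-23, -147) = 7183/577 + (9 - 147/(-23)) = 7183/577 + (9 - 147*(-1/23)) = 7183/577 + (9 + 147/23) = 7183/577 + 354/23 = 369467/13271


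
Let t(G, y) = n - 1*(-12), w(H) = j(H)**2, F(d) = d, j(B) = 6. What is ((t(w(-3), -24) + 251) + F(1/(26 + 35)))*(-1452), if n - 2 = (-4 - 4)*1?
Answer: -22764456/61 ≈ -3.7319e+5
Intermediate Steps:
n = -6 (n = 2 + (-4 - 4)*1 = 2 - 8*1 = 2 - 8 = -6)
w(H) = 36 (w(H) = 6**2 = 36)
t(G, y) = 6 (t(G, y) = -6 - 1*(-12) = -6 + 12 = 6)
((t(w(-3), -24) + 251) + F(1/(26 + 35)))*(-1452) = ((6 + 251) + 1/(26 + 35))*(-1452) = (257 + 1/61)*(-1452) = (15678/61)*(-1452) = -22764456/61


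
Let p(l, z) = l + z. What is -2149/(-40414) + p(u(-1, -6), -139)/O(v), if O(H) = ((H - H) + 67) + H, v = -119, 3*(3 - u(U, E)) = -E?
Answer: 711110/262691 ≈ 2.7070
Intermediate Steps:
u(U, E) = 3 + E/3 (u(U, E) = 3 - (-1)*E/3 = 3 + E/3)
O(H) = 67 + H (O(H) = (0 + 67) + H = 67 + H)
-2149/(-40414) + p(u(-1, -6), -139)/O(v) = -2149/(-40414) + ((3 + (⅓)*(-6)) - 139)/(67 - 119) = -2149*(-1/40414) + ((3 - 2) - 139)/(-52) = 2149/40414 + (1 - 139)*(-1/52) = 2149/40414 - 138*(-1/52) = 2149/40414 + 69/26 = 711110/262691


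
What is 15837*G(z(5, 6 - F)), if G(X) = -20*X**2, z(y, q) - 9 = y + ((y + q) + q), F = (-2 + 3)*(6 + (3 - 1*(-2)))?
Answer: -25655940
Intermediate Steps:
F = 11 (F = 1*(6 + (3 + 2)) = 1*(6 + 5) = 1*11 = 11)
z(y, q) = 9 + 2*q + 2*y (z(y, q) = 9 + (y + ((y + q) + q)) = 9 + (y + ((q + y) + q)) = 9 + (y + (y + 2*q)) = 9 + (2*q + 2*y) = 9 + 2*q + 2*y)
15837*G(z(5, 6 - F)) = 15837*(-20*(9 + 2*(6 - 1*11) + 2*5)**2) = 15837*(-20*(9 + 2*(6 - 11) + 10)**2) = 15837*(-20*(9 + 2*(-5) + 10)**2) = 15837*(-20*(9 - 10 + 10)**2) = 15837*(-20*9**2) = 15837*(-20*81) = 15837*(-1620) = -25655940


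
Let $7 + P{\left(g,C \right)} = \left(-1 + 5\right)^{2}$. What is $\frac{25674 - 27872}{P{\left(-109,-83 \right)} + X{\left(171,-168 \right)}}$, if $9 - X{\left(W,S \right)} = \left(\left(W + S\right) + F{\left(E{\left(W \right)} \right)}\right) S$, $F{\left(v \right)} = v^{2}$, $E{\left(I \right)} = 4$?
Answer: $- \frac{1099}{1605} \approx -0.68474$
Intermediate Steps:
$P{\left(g,C \right)} = 9$ ($P{\left(g,C \right)} = -7 + \left(-1 + 5\right)^{2} = -7 + 4^{2} = -7 + 16 = 9$)
$X{\left(W,S \right)} = 9 - S \left(16 + S + W\right)$ ($X{\left(W,S \right)} = 9 - \left(\left(W + S\right) + 4^{2}\right) S = 9 - \left(\left(S + W\right) + 16\right) S = 9 - \left(16 + S + W\right) S = 9 - S \left(16 + S + W\right)$)
$\frac{25674 - 27872}{P{\left(-109,-83 \right)} + X{\left(171,-168 \right)}} = \frac{25674 - 27872}{9 - \left(25527 - 28728\right)} = - \frac{2198}{9 + \left(9 - 28224 + 2688 + 28728\right)} = - \frac{2198}{9 + 3201} = - \frac{2198}{3210} = \left(-2198\right) \frac{1}{3210} = - \frac{1099}{1605}$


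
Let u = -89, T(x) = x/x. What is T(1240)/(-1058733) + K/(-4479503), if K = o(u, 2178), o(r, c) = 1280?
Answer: -1359657743/4742597649699 ≈ -0.00028669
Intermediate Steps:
T(x) = 1
K = 1280
T(1240)/(-1058733) + K/(-4479503) = 1/(-1058733) + 1280/(-4479503) = 1*(-1/1058733) + 1280*(-1/4479503) = -1/1058733 - 1280/4479503 = -1359657743/4742597649699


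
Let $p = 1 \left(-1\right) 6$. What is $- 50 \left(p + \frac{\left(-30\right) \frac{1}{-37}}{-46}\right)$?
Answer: $\frac{256050}{851} \approx 300.88$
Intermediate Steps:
$p = -6$ ($p = \left(-1\right) 6 = -6$)
$- 50 \left(p + \frac{\left(-30\right) \frac{1}{-37}}{-46}\right) = - 50 \left(-6 + \frac{\left(-30\right) \frac{1}{-37}}{-46}\right) = - 50 \left(-6 + \left(-30\right) \left(- \frac{1}{37}\right) \left(- \frac{1}{46}\right)\right) = - 50 \left(-6 + \frac{30}{37} \left(- \frac{1}{46}\right)\right) = - 50 \left(-6 - \frac{15}{851}\right) = \left(-50\right) \left(- \frac{5121}{851}\right) = \frac{256050}{851}$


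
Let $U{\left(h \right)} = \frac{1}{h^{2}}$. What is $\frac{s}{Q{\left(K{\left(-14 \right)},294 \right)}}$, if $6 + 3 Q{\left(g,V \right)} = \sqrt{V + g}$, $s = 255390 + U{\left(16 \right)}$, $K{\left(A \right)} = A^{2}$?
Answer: $\frac{588418569}{58112} + \frac{1372976661 \sqrt{10}}{116224} \approx 47482.0$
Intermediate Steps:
$U{\left(h \right)} = \frac{1}{h^{2}}$
$s = \frac{65379841}{256}$ ($s = 255390 + \frac{1}{256} = \frac{65379841}{256} \approx 2.5539 \cdot 10^{5}$)
$Q{\left(g,V \right)} = -2 + \frac{\sqrt{V + g}}{3}$
$\frac{s}{Q{\left(K{\left(-14 \right)},294 \right)}} = \frac{65379841}{256 \left(-2 + \frac{\sqrt{294 + \left(-14\right)^{2}}}{3}\right)} = \frac{65379841}{256 \left(-2 + \frac{\sqrt{294 + 196}}{3}\right)} = \frac{65379841}{256 \left(-2 + \frac{\sqrt{490}}{3}\right)} = \frac{65379841}{256 \left(-2 + \frac{7 \sqrt{10}}{3}\right)}$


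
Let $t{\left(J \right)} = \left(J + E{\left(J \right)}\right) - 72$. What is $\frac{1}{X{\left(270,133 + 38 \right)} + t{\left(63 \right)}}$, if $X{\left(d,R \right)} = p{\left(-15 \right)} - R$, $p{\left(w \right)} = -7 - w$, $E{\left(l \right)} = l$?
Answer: $- \frac{1}{109} \approx -0.0091743$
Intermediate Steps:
$t{\left(J \right)} = -72 + 2 J$ ($t{\left(J \right)} = \left(J + J\right) - 72 = 2 J - 72 = -72 + 2 J$)
$X{\left(d,R \right)} = 8 - R$ ($X{\left(d,R \right)} = \left(-7 - -15\right) - R = \left(-7 + 15\right) - R = 8 - R$)
$\frac{1}{X{\left(270,133 + 38 \right)} + t{\left(63 \right)}} = \frac{1}{\left(8 - \left(133 + 38\right)\right) + \left(-72 + 2 \cdot 63\right)} = \frac{1}{\left(8 - 171\right) + \left(-72 + 126\right)} = \frac{1}{\left(8 - 171\right) + 54} = \frac{1}{-163 + 54} = \frac{1}{-109} = - \frac{1}{109}$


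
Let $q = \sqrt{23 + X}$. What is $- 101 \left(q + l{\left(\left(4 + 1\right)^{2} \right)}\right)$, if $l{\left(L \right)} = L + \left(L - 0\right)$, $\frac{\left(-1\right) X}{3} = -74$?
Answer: $-5050 - 707 \sqrt{5} \approx -6630.9$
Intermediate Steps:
$X = 222$ ($X = \left(-3\right) \left(-74\right) = 222$)
$q = 7 \sqrt{5}$ ($q = \sqrt{23 + 222} = \sqrt{245} = 7 \sqrt{5} \approx 15.652$)
$l{\left(L \right)} = 2 L$ ($l{\left(L \right)} = L + \left(L + 0\right) = L + L = 2 L$)
$- 101 \left(q + l{\left(\left(4 + 1\right)^{2} \right)}\right) = - 101 \left(7 \sqrt{5} + 2 \left(4 + 1\right)^{2}\right) = - 101 \left(7 \sqrt{5} + 2 \cdot 5^{2}\right) = - 101 \left(7 \sqrt{5} + 2 \cdot 25\right) = - 101 \left(7 \sqrt{5} + 50\right) = - 101 \left(50 + 7 \sqrt{5}\right) = -5050 - 707 \sqrt{5}$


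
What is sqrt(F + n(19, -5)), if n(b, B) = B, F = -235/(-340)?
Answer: I*sqrt(4981)/34 ≈ 2.0758*I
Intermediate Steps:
F = 47/68 (F = -235*(-1/340) = 47/68 ≈ 0.69118)
sqrt(F + n(19, -5)) = sqrt(47/68 - 5) = sqrt(-293/68) = I*sqrt(4981)/34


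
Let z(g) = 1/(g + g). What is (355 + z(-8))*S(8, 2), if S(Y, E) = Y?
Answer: 5679/2 ≈ 2839.5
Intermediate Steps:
z(g) = 1/(2*g)
(355 + z(-8))*S(8, 2) = (355 + (½)/(-8))*8 = (355 + (½)*(-⅛))*8 = (355 - 1/16)*8 = (5679/16)*8 = 5679/2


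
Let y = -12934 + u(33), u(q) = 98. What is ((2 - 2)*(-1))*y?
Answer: 0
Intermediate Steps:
y = -12836 (y = -12934 + 98 = -12836)
((2 - 2)*(-1))*y = ((2 - 2)*(-1))*(-12836) = (0*(-1))*(-12836) = 0*(-12836) = 0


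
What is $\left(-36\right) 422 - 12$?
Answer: $-15204$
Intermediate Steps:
$\left(-36\right) 422 - 12 = -15192 - 12 = -15204$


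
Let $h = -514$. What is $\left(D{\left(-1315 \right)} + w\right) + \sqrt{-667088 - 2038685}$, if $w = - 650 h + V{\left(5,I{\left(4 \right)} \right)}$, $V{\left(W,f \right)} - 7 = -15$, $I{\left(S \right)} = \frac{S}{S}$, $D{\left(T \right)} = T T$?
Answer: $2063317 + i \sqrt{2705773} \approx 2.0633 \cdot 10^{6} + 1644.9 i$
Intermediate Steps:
$D{\left(T \right)} = T^{2}$
$I{\left(S \right)} = 1$
$V{\left(W,f \right)} = -8$ ($V{\left(W,f \right)} = 7 - 15 = -8$)
$w = 334092$ ($w = \left(-650\right) \left(-514\right) - 8 = 334100 - 8 = 334092$)
$\left(D{\left(-1315 \right)} + w\right) + \sqrt{-667088 - 2038685} = \left(\left(-1315\right)^{2} + 334092\right) + \sqrt{-667088 - 2038685} = \left(1729225 + 334092\right) + \sqrt{-2705773} = 2063317 + i \sqrt{2705773}$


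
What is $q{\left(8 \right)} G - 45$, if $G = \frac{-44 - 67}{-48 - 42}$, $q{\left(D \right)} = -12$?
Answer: $- \frac{299}{5} \approx -59.8$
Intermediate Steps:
$G = \frac{37}{30}$ ($G = - \frac{111}{-90} = \left(-111\right) \left(- \frac{1}{90}\right) = \frac{37}{30} \approx 1.2333$)
$q{\left(8 \right)} G - 45 = \left(-12\right) \frac{37}{30} - 45 = - \frac{74}{5} - 45 = - \frac{299}{5}$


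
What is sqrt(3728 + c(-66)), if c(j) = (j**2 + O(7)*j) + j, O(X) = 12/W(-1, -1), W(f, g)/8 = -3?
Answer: sqrt(8051) ≈ 89.727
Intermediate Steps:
W(f, g) = -24 (W(f, g) = 8*(-3) = -24)
O(X) = -1/2 (O(X) = 12/(-24) = 12*(-1/24) = -1/2)
c(j) = j**2 + j/2 (c(j) = (j**2 - j/2) + j = j**2 + j/2)
sqrt(3728 + c(-66)) = sqrt(3728 - 66*(1/2 - 66)) = sqrt(3728 - 66*(-131/2)) = sqrt(3728 + 4323) = sqrt(8051)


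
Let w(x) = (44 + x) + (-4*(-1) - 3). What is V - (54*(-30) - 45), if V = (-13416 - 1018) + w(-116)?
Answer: -12840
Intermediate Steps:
w(x) = 45 + x (w(x) = (44 + x) + (4 - 3) = (44 + x) + 1 = 45 + x)
V = -14505 (V = (-13416 - 1018) + (45 - 116) = -14434 - 71 = -14505)
V - (54*(-30) - 45) = -14505 - (54*(-30) - 45) = -14505 - (-1620 - 45) = -14505 - 1*(-1665) = -14505 + 1665 = -12840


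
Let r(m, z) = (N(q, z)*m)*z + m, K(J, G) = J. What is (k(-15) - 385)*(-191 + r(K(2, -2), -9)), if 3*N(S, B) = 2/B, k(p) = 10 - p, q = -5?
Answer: 67560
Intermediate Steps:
N(S, B) = 2/(3*B) (N(S, B) = (2/B)/3 = 2/(3*B))
r(m, z) = 5*m/3 (r(m, z) = ((2/(3*z))*m)*z + m = (2*m/(3*z))*z + m = 2*m/3 + m = 5*m/3)
(k(-15) - 385)*(-191 + r(K(2, -2), -9)) = ((10 - 1*(-15)) - 385)*(-191 + (5/3)*2) = ((10 + 15) - 385)*(-191 + 10/3) = (25 - 385)*(-563/3) = -360*(-563/3) = 67560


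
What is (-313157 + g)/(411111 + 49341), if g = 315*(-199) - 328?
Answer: -62695/76742 ≈ -0.81696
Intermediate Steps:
g = -63013 (g = -62685 - 328 = -63013)
(-313157 + g)/(411111 + 49341) = (-313157 - 63013)/(411111 + 49341) = -376170/460452 = -376170*1/460452 = -62695/76742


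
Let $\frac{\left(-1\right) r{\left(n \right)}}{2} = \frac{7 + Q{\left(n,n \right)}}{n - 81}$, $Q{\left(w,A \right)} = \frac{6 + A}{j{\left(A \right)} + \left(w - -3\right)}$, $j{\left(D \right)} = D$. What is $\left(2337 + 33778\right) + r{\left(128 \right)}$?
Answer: $\frac{439624001}{12173} \approx 36115.0$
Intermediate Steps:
$Q{\left(w,A \right)} = \frac{6 + A}{3 + A + w}$ ($Q{\left(w,A \right)} = \frac{6 + A}{A + \left(w - -3\right)} = \frac{6 + A}{A + \left(w + 3\right)} = \frac{6 + A}{A + \left(3 + w\right)} = \frac{6 + A}{3 + A + w}$)
$r{\left(n \right)} = - \frac{2 \left(7 + \frac{6 + n}{3 + 2 n}\right)}{-81 + n}$ ($r{\left(n \right)} = - 2 \frac{7 + \frac{6 + n}{3 + n + n}}{n - 81} = - 2 \frac{7 + \frac{6 + n}{3 + 2 n}}{-81 + n} = - \frac{2 \left(7 + \frac{6 + n}{3 + 2 n}\right)}{-81 + n}$)
$\left(2337 + 33778\right) + r{\left(128 \right)} = \left(2337 + 33778\right) + \frac{6 \left(-9 - 640\right)}{\left(-81 + 128\right) \left(3 + 2 \cdot 128\right)} = 36115 + \frac{6 \left(-9 - 640\right)}{47 \left(3 + 256\right)} = 36115 + 6 \cdot \frac{1}{47} \cdot \frac{1}{259} \left(-649\right) = 36115 - \frac{3894}{12173} = \frac{439624001}{12173}$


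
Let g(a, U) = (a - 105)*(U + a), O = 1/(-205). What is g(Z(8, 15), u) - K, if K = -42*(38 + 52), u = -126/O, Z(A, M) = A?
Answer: -2502506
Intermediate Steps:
O = -1/205 ≈ -0.0048781
u = 25830 (u = -126/(-1/205) = -126*(-205) = 25830)
K = -3780 (K = -42*90 = -3780)
g(a, U) = (-105 + a)*(U + a)
g(Z(8, 15), u) - K = (8**2 - 105*25830 - 105*8 + 25830*8) - 1*(-3780) = (64 - 2712150 - 840 + 206640) + 3780 = -2506286 + 3780 = -2502506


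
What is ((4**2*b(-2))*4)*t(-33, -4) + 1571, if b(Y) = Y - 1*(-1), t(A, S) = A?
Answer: 3683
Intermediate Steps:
b(Y) = 1 + Y (b(Y) = Y + 1 = 1 + Y)
((4**2*b(-2))*4)*t(-33, -4) + 1571 = ((4**2*(1 - 2))*4)*(-33) + 1571 = ((16*(-1))*4)*(-33) + 1571 = -16*4*(-33) + 1571 = -64*(-33) + 1571 = 2112 + 1571 = 3683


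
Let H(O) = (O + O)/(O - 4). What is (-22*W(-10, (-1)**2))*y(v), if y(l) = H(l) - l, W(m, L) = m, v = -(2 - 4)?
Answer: -880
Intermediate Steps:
v = 2 (v = -1*(-2) = 2)
H(O) = 2*O/(-4 + O) (H(O) = (2*O)/(-4 + O) = 2*O/(-4 + O))
y(l) = -l + 2*l/(-4 + l) (y(l) = 2*l/(-4 + l) - l = -l + 2*l/(-4 + l))
(-22*W(-10, (-1)**2))*y(v) = (-22*(-10))*(2*(6 - 1*2)/(-4 + 2)) = 220*(2*(6 - 2)/(-2)) = 220*(2*(-1/2)*4) = 220*(-4) = -880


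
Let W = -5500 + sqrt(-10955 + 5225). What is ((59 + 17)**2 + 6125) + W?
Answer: 6401 + I*sqrt(5730) ≈ 6401.0 + 75.697*I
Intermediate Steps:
W = -5500 + I*sqrt(5730) (W = -5500 + sqrt(-5730) = -5500 + I*sqrt(5730) ≈ -5500.0 + 75.697*I)
((59 + 17)**2 + 6125) + W = ((59 + 17)**2 + 6125) + (-5500 + I*sqrt(5730)) = (76**2 + 6125) + (-5500 + I*sqrt(5730)) = (5776 + 6125) + (-5500 + I*sqrt(5730)) = 11901 + (-5500 + I*sqrt(5730)) = 6401 + I*sqrt(5730)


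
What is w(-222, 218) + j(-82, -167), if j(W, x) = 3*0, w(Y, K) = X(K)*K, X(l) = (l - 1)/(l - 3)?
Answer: 47306/215 ≈ 220.03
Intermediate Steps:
X(l) = (-1 + l)/(-3 + l)
w(Y, K) = K*(-1 + K)/(-3 + K) (w(Y, K) = ((-1 + K)/(-3 + K))*K = K*(-1 + K)/(-3 + K))
j(W, x) = 0
w(-222, 218) + j(-82, -167) = 218*(-1 + 218)/(-3 + 218) + 0 = 218*217/215 + 0 = 218*(1/215)*217 + 0 = 47306/215 + 0 = 47306/215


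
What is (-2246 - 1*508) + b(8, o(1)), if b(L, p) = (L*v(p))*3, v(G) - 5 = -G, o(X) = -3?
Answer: -2562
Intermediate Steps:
v(G) = 5 - G
b(L, p) = 3*L*(5 - p) (b(L, p) = (L*(5 - p))*3 = 3*L*(5 - p))
(-2246 - 1*508) + b(8, o(1)) = (-2246 - 1*508) + 3*8*(5 - 1*(-3)) = (-2246 - 508) + 3*8*(5 + 3) = -2754 + 3*8*8 = -2754 + 192 = -2562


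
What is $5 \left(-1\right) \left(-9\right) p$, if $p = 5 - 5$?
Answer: $0$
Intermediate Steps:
$p = 0$
$5 \left(-1\right) \left(-9\right) p = 5 \left(-1\right) \left(-9\right) 0 = \left(-5\right) \left(-9\right) 0 = 45 \cdot 0 = 0$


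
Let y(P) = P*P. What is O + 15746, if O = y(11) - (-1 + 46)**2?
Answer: 13842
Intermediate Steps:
y(P) = P**2
O = -1904 (O = 11**2 - (-1 + 46)**2 = 121 - 1*45**2 = 121 - 1*2025 = 121 - 2025 = -1904)
O + 15746 = -1904 + 15746 = 13842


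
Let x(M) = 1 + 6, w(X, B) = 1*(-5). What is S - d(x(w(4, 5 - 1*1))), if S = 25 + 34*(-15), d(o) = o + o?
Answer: -499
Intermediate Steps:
w(X, B) = -5
x(M) = 7
d(o) = 2*o
S = -485 (S = 25 - 510 = -485)
S - d(x(w(4, 5 - 1*1))) = -485 - 2*7 = -485 - 1*14 = -485 - 14 = -499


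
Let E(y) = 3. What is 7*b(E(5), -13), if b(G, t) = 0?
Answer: 0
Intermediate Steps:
7*b(E(5), -13) = 7*0 = 0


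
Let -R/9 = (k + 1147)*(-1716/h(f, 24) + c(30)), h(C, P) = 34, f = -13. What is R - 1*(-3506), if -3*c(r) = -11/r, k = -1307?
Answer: -1172926/17 ≈ -68996.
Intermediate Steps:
c(r) = 11/(3*r) (c(r) = -(-11)/(3*r) = 11/(3*r))
R = -1232528/17 (R = -9*(-1307 + 1147)*(-1716/34 + (11/3)/30) = -(-1440)*(-1716*1/34 + (11/3)*(1/30)) = -(-1440)*(-858/17 + 11/90) = -(-1440)*(-77033)/1530 = -9*1232528/153 = -1232528/17 ≈ -72502.)
R - 1*(-3506) = -1232528/17 - 1*(-3506) = -1232528/17 + 3506 = -1172926/17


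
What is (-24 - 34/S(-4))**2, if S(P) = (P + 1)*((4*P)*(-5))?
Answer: 8196769/14400 ≈ 569.22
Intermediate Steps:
S(P) = -20*P*(1 + P) (S(P) = (1 + P)*(-20*P) = -20*P*(1 + P))
(-24 - 34/S(-4))**2 = (-24 - 34*1/(80*(1 - 4)))**2 = (-24 - 34/((-20*(-4)*(-3))))**2 = (-24 - 34/(-240))**2 = (-24 - 34*(-1/240))**2 = (-24 + 17/120)**2 = (-2863/120)**2 = 8196769/14400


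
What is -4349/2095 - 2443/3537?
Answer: -20500498/7410015 ≈ -2.7666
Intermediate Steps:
-4349/2095 - 2443/3537 = -20500498/7410015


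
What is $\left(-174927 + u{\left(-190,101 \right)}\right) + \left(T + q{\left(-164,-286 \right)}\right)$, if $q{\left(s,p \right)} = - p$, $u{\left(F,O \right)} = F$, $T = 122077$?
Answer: $-52754$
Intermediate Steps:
$\left(-174927 + u{\left(-190,101 \right)}\right) + \left(T + q{\left(-164,-286 \right)}\right) = \left(-174927 - 190\right) + \left(122077 - -286\right) = -175117 + \left(122077 + 286\right) = -175117 + 122363 = -52754$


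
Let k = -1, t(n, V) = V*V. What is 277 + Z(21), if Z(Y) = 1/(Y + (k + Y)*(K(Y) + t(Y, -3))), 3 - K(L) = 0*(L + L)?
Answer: 72298/261 ≈ 277.00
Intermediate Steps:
t(n, V) = V²
K(L) = 3 (K(L) = 3 - 0*(L + L) = 3 - 0*2*L = 3 - 1*0 = 3 + 0 = 3)
Z(Y) = 1/(-12 + 13*Y) (Z(Y) = 1/(Y + (-1 + Y)*(3 + (-3)²)) = 1/(Y + (-1 + Y)*(3 + 9)) = 1/(Y + (-1 + Y)*12) = 1/(Y + (-12 + 12*Y)) = 1/(-12 + 13*Y))
277 + Z(21) = 277 + 1/(-12 + 13*21) = 277 + 1/(-12 + 273) = 277 + 1/261 = 72298/261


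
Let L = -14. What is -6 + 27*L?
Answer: -384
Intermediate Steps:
-6 + 27*L = -6 + 27*(-14) = -6 - 378 = -384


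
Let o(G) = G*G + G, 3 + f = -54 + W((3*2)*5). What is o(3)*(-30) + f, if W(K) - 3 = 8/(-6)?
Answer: -1246/3 ≈ -415.33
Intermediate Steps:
W(K) = 5/3 (W(K) = 3 + 8/(-6) = 3 + 8*(-⅙) = 3 - 4/3 = 5/3)
f = -166/3 (f = -3 + (-54 + 5/3) = -3 - 157/3 = -166/3 ≈ -55.333)
o(G) = G + G² (o(G) = G² + G = G + G²)
o(3)*(-30) + f = (3*(1 + 3))*(-30) - 166/3 = (3*4)*(-30) - 166/3 = 12*(-30) - 166/3 = -360 - 166/3 = -1246/3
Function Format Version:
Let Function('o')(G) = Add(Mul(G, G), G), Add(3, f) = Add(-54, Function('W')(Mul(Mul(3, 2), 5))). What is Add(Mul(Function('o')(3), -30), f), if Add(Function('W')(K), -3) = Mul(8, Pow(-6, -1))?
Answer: Rational(-1246, 3) ≈ -415.33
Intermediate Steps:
Function('W')(K) = Rational(5, 3) (Function('W')(K) = Add(3, Mul(8, Pow(-6, -1))) = Add(3, Mul(8, Rational(-1, 6))) = Add(3, Rational(-4, 3)) = Rational(5, 3))
f = Rational(-166, 3) (f = Add(-3, Add(-54, Rational(5, 3))) = Add(-3, Rational(-157, 3)) = Rational(-166, 3) ≈ -55.333)
Function('o')(G) = Add(G, Pow(G, 2)) (Function('o')(G) = Add(Pow(G, 2), G) = Add(G, Pow(G, 2)))
Add(Mul(Function('o')(3), -30), f) = Add(Mul(Mul(3, Add(1, 3)), -30), Rational(-166, 3)) = Add(Mul(Mul(3, 4), -30), Rational(-166, 3)) = Add(Mul(12, -30), Rational(-166, 3)) = Add(-360, Rational(-166, 3)) = Rational(-1246, 3)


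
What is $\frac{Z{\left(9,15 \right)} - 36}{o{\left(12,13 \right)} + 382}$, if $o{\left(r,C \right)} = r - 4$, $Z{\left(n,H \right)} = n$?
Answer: $- \frac{9}{130} \approx -0.069231$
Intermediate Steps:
$o{\left(r,C \right)} = -4 + r$
$\frac{Z{\left(9,15 \right)} - 36}{o{\left(12,13 \right)} + 382} = \frac{9 - 36}{\left(-4 + 12\right) + 382} = \frac{9 - 36}{8 + 382} = - \frac{27}{390} = \left(-27\right) \frac{1}{390} = - \frac{9}{130}$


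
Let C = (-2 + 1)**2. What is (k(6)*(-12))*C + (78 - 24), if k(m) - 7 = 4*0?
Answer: -30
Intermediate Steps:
k(m) = 7 (k(m) = 7 + 4*0 = 7 + 0 = 7)
C = 1 (C = (-1)**2 = 1)
(k(6)*(-12))*C + (78 - 24) = (7*(-12))*1 + (78 - 24) = -84*1 + 54 = -84 + 54 = -30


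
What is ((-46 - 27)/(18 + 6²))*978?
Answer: -11899/9 ≈ -1322.1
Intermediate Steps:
((-46 - 27)/(18 + 6²))*978 = -73/(18 + 36)*978 = -73/54*978 = -11899/9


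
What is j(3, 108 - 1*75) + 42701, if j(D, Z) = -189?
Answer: 42512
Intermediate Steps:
j(3, 108 - 1*75) + 42701 = -189 + 42701 = 42512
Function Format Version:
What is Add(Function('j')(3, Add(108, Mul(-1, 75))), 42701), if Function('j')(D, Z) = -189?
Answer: 42512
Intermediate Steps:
Add(Function('j')(3, Add(108, Mul(-1, 75))), 42701) = Add(-189, 42701) = 42512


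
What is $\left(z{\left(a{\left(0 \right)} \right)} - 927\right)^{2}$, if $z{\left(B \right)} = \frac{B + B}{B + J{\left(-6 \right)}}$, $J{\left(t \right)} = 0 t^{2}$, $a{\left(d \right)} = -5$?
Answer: $855625$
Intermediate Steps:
$J{\left(t \right)} = 0$
$z{\left(B \right)} = 2$ ($z{\left(B \right)} = \frac{B + B}{B + 0} = \frac{2 B}{B} = 2$)
$\left(z{\left(a{\left(0 \right)} \right)} - 927\right)^{2} = \left(2 - 927\right)^{2} = \left(-925\right)^{2} = 855625$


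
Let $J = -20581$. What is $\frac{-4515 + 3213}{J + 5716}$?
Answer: $\frac{434}{4955} \approx 0.087588$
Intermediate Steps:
$\frac{-4515 + 3213}{J + 5716} = \frac{-4515 + 3213}{-20581 + 5716} = - \frac{1302}{-14865} = \left(-1302\right) \left(- \frac{1}{14865}\right) = \frac{434}{4955}$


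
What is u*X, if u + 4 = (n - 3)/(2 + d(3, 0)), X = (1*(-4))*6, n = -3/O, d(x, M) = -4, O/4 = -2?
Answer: 129/2 ≈ 64.500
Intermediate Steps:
O = -8 (O = 4*(-2) = -8)
n = 3/8 (n = -3/(-8) = -3*(-⅛) = 3/8 ≈ 0.37500)
X = -24 (X = -4*6 = -24)
u = -43/16 (u = -4 + (3/8 - 3)/(2 - 4) = -4 - 21/8/(-2) = -4 - 21/8*(-½) = -4 + 21/16 = -43/16 ≈ -2.6875)
u*X = -43/16*(-24) = 129/2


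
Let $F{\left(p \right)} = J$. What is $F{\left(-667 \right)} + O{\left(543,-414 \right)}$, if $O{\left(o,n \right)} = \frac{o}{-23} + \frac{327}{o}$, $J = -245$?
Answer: $- \frac{1115711}{4163} \approx -268.01$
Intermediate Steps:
$O{\left(o,n \right)} = \frac{327}{o} - \frac{o}{23}$ ($O{\left(o,n \right)} = o \left(- \frac{1}{23}\right) + \frac{327}{o} = - \frac{o}{23} + \frac{327}{o} = \frac{327}{o} - \frac{o}{23}$)
$F{\left(p \right)} = -245$
$F{\left(-667 \right)} + O{\left(543,-414 \right)} = -245 + \left(\frac{327}{543} - \frac{543}{23}\right) = -245 + \left(327 \cdot \frac{1}{543} - \frac{543}{23}\right) = -245 + \left(\frac{109}{181} - \frac{543}{23}\right) = -245 - \frac{95776}{4163} = - \frac{1115711}{4163}$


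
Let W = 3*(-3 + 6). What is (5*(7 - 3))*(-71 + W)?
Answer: -1240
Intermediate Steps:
W = 9 (W = 3*3 = 9)
(5*(7 - 3))*(-71 + W) = (5*(7 - 3))*(-71 + 9) = (5*4)*(-62) = 20*(-62) = -1240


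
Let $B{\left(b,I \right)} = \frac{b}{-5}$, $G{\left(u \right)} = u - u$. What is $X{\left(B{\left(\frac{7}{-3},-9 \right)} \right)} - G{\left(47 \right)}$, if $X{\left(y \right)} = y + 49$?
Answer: $\frac{742}{15} \approx 49.467$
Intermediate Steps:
$G{\left(u \right)} = 0$
$B{\left(b,I \right)} = - \frac{b}{5}$
$X{\left(y \right)} = 49 + y$
$X{\left(B{\left(\frac{7}{-3},-9 \right)} \right)} - G{\left(47 \right)} = \left(49 - \frac{7 \frac{1}{-3}}{5}\right) - 0 = \left(49 - \frac{7 \left(- \frac{1}{3}\right)}{5}\right) + 0 = \left(49 - - \frac{7}{15}\right) + 0 = \left(49 + \frac{7}{15}\right) + 0 = \frac{742}{15} + 0 = \frac{742}{15}$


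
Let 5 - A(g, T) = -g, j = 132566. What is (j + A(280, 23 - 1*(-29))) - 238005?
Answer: -105154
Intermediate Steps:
A(g, T) = 5 + g (A(g, T) = 5 - (-1)*g = 5 + g)
(j + A(280, 23 - 1*(-29))) - 238005 = (132566 + (5 + 280)) - 238005 = (132566 + 285) - 238005 = 132851 - 238005 = -105154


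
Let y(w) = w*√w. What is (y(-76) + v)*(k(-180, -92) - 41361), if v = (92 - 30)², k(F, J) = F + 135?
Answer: -159164664 + 6293712*I*√19 ≈ -1.5916e+8 + 2.7434e+7*I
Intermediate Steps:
y(w) = w^(3/2)
k(F, J) = 135 + F
v = 3844 (v = 62² = 3844)
(y(-76) + v)*(k(-180, -92) - 41361) = ((-76)^(3/2) + 3844)*((135 - 180) - 41361) = (-152*I*√19 + 3844)*(-45 - 41361) = (3844 - 152*I*√19)*(-41406) = -159164664 + 6293712*I*√19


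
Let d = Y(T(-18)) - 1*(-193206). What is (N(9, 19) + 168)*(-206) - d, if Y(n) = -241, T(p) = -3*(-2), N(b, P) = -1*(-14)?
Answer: -230457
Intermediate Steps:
N(b, P) = 14
T(p) = 6
d = 192965 (d = -241 - 1*(-193206) = -241 + 193206 = 192965)
(N(9, 19) + 168)*(-206) - d = (14 + 168)*(-206) - 1*192965 = 182*(-206) - 192965 = -37492 - 192965 = -230457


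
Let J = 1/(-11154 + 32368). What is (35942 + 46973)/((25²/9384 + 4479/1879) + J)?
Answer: 3101490453984216/91657510009 ≈ 33838.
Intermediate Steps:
J = 1/21214 ≈ 4.7139e-5
(35942 + 46973)/((25²/9384 + 4479/1879) + J) = (35942 + 46973)/((25²/9384 + 4479/1879) + 1/21214) = 82915/((625*(1/9384) + 4479*(1/1879)) + 1/21214) = 82915/((625/9384 + 4479/1879) + 1/21214) = 82915/(43205311/17632536 + 1/21214) = 82915/(458287550045/187028309352) = 82915*(187028309352/458287550045) = 3101490453984216/91657510009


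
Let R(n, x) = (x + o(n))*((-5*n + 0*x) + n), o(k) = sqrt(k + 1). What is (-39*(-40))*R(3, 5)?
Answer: -131040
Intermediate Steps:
o(k) = sqrt(1 + k)
R(n, x) = -4*n*(x + sqrt(1 + n)) (R(n, x) = (x + sqrt(1 + n))*((-5*n + 0*x) + n) = (x + sqrt(1 + n))*((-5*n + 0) + n) = (x + sqrt(1 + n))*(-5*n + n) = (x + sqrt(1 + n))*(-4*n) = -4*n*(x + sqrt(1 + n)))
(-39*(-40))*R(3, 5) = (-39*(-40))*(-4*3*(5 + sqrt(1 + 3))) = 1560*(-4*3*(5 + sqrt(4))) = 1560*(-4*3*(5 + 2)) = 1560*(-4*3*7) = 1560*(-84) = -131040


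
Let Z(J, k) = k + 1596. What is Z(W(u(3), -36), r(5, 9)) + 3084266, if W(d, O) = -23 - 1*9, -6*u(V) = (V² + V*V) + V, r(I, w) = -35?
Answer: 3085827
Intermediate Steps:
u(V) = -V²/3 - V/6 (u(V) = -((V² + V*V) + V)/6 = -((V² + V²) + V)/6 = -(2*V² + V)/6 = -(V + 2*V²)/6 = -V²/3 - V/6)
W(d, O) = -32 (W(d, O) = -23 - 9 = -32)
Z(J, k) = 1596 + k
Z(W(u(3), -36), r(5, 9)) + 3084266 = (1596 - 35) + 3084266 = 1561 + 3084266 = 3085827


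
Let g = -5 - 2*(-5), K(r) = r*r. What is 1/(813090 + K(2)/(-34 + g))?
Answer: 29/23579606 ≈ 1.2299e-6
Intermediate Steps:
K(r) = r**2
g = 5 (g = -5 + 10 = 5)
1/(813090 + K(2)/(-34 + g)) = 1/(813090 + 2**2/(-34 + 5)) = 1/(813090 + 4/(-29)) = 1/(813090 + 4*(-1/29)) = 1/(813090 - 4/29) = 1/(23579606/29) = 29/23579606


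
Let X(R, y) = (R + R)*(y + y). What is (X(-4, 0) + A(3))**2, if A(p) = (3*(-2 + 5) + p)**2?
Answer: 20736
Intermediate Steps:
A(p) = (9 + p)**2 (A(p) = (3*3 + p)**2 = (9 + p)**2)
X(R, y) = 4*R*y (X(R, y) = (2*R)*(2*y) = 4*R*y)
(X(-4, 0) + A(3))**2 = (4*(-4)*0 + (9 + 3)**2)**2 = (0 + 12**2)**2 = (0 + 144)**2 = 144**2 = 20736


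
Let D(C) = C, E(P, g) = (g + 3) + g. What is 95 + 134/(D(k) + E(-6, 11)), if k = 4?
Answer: 2889/29 ≈ 99.621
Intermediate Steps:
E(P, g) = 3 + 2*g (E(P, g) = (3 + g) + g = 3 + 2*g)
95 + 134/(D(k) + E(-6, 11)) = 95 + 134/(4 + (3 + 2*11)) = 95 + 134/(4 + (3 + 22)) = 95 + 134/(4 + 25) = 95 + 134/29 = 2889/29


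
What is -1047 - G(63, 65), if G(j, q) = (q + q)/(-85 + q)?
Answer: -2081/2 ≈ -1040.5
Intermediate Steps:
G(j, q) = 2*q/(-85 + q) (G(j, q) = (2*q)/(-85 + q) = 2*q/(-85 + q))
-1047 - G(63, 65) = -1047 - 2*65/(-85 + 65) = -1047 - 2*65/(-20) = -1047 - 2*65*(-1)/20 = -1047 - 1*(-13/2) = -1047 + 13/2 = -2081/2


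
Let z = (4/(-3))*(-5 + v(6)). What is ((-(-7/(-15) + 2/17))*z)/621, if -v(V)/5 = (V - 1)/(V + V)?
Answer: -149/16767 ≈ -0.0088865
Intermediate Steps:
v(V) = -5*(-1 + V)/(2*V) (v(V) = -5*(V - 1)/(V + V) = -5*(-1 + V)/(2*V))
z = 85/9 (z = (4/(-3))*(-5 + (5/2)*(1 - 1*6)/6) = (4*(-⅓))*(-5 + (5/2)*(⅙)*(1 - 6)) = -4*(-5 + (5/2)*(⅙)*(-5))/3 = -4*(-5 - 25/12)/3 = -4/3*(-85/12) = 85/9 ≈ 9.4444)
((-(-7/(-15) + 2/17))*z)/621 = (-(-7/(-15) + 2/17)*(85/9))/621 = (-(-7*(-1/15) + 2*(1/17))*(85/9))*(1/621) = (-(7/15 + 2/17)*(85/9))*(1/621) = (-1*149/255*(85/9))*(1/621) = -149/255*85/9*(1/621) = -149/27*1/621 = -149/16767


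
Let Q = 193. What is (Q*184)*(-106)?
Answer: -3764272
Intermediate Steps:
(Q*184)*(-106) = (193*184)*(-106) = 35512*(-106) = -3764272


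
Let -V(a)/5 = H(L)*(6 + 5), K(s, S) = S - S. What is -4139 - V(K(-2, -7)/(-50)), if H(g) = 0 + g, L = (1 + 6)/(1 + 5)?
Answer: -24449/6 ≈ -4074.8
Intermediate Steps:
K(s, S) = 0
L = 7/6 ≈ 1.1667
H(g) = g
V(a) = -385/6 (V(a) = -35*(6 + 5)/6 = -35*11/6 = -5*77/6 = -385/6)
-4139 - V(K(-2, -7)/(-50)) = -4139 - 1*(-385/6) = -4139 + 385/6 = -24449/6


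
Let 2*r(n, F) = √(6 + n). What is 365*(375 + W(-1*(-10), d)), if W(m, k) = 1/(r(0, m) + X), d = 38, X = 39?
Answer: 138663865/1013 - 365*√6/3039 ≈ 1.3688e+5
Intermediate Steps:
r(n, F) = √(6 + n)/2
W(m, k) = 1/(39 + √6/2) (W(m, k) = 1/(√(6 + 0)/2 + 39) = 1/(√6/2 + 39) = 1/(39 + √6/2))
365*(375 + W(-1*(-10), d)) = 365*(375 + (26/1013 - √6/3039)) = 365*(379901/1013 - √6/3039) = 138663865/1013 - 365*√6/3039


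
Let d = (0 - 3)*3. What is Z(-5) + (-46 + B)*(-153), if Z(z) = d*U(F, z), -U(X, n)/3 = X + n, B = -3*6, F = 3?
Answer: 9738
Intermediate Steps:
B = -18
U(X, n) = -3*X - 3*n (U(X, n) = -3*(X + n) = -3*X - 3*n)
d = -9 (d = -3*3 = -9)
Z(z) = 81 + 27*z (Z(z) = -9*(-3*3 - 3*z) = -9*(-9 - 3*z) = 81 + 27*z)
Z(-5) + (-46 + B)*(-153) = (81 + 27*(-5)) + (-46 - 18)*(-153) = (81 - 135) - 64*(-153) = -54 + 9792 = 9738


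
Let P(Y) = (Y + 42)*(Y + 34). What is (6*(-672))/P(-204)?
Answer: -112/765 ≈ -0.14641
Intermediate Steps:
P(Y) = (34 + Y)*(42 + Y) (P(Y) = (42 + Y)*(34 + Y) = (34 + Y)*(42 + Y))
(6*(-672))/P(-204) = (6*(-672))/(1428 + (-204)**2 + 76*(-204)) = -4032/(1428 + 41616 - 15504) = -4032/27540 = -4032*1/27540 = -112/765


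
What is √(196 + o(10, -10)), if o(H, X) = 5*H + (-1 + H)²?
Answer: √327 ≈ 18.083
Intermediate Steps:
o(H, X) = (-1 + H)² + 5*H
√(196 + o(10, -10)) = √(196 + ((-1 + 10)² + 5*10)) = √(196 + (9² + 50)) = √(196 + (81 + 50)) = √(196 + 131) = √327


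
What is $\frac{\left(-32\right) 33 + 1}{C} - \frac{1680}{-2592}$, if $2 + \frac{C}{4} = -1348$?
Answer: $\frac{911}{1080} \approx 0.84352$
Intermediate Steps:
$C = -5400$ ($C = -8 + 4 \left(-1348\right) = -8 - 5392 = -5400$)
$\frac{\left(-32\right) 33 + 1}{C} - \frac{1680}{-2592} = \frac{\left(-32\right) 33 + 1}{-5400} - \frac{1680}{-2592} = \left(-1056 + 1\right) \left(- \frac{1}{5400}\right) - - \frac{35}{54} = \left(-1055\right) \left(- \frac{1}{5400}\right) + \frac{35}{54} = \frac{211}{1080} + \frac{35}{54} = \frac{911}{1080}$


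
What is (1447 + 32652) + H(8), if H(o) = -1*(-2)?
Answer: 34101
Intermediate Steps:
H(o) = 2
(1447 + 32652) + H(8) = (1447 + 32652) + 2 = 34099 + 2 = 34101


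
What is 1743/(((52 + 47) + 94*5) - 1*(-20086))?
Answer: 581/6885 ≈ 0.084386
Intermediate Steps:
1743/(((52 + 47) + 94*5) - 1*(-20086)) = 1743/((99 + 470) + 20086) = 1743/(569 + 20086) = 1743/20655 = 1743*(1/20655) = 581/6885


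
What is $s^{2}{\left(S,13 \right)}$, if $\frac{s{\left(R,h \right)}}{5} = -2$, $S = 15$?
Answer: $100$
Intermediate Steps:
$s{\left(R,h \right)} = -10$ ($s{\left(R,h \right)} = 5 \left(-2\right) = -10$)
$s^{2}{\left(S,13 \right)} = \left(-10\right)^{2} = 100$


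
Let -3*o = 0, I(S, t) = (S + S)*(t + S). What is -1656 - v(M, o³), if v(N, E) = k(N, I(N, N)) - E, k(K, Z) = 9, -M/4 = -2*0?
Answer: -1665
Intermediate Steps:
I(S, t) = 2*S*(S + t) (I(S, t) = (2*S)*(S + t) = 2*S*(S + t))
o = 0 (o = -⅓*0 = 0)
M = 0 (M = -(-8)*0 = -4*0 = 0)
v(N, E) = 9 - E
-1656 - v(M, o³) = -1656 - (9 - 1*0³) = -1656 - (9 - 1*0) = -1656 - (9 + 0) = -1656 - 1*9 = -1656 - 9 = -1665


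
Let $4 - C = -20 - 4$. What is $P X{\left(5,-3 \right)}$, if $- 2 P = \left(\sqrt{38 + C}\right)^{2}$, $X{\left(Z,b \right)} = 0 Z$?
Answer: $0$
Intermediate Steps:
$C = 28$ ($C = 4 - \left(-20 - 4\right) = 4 - -24 = 4 + 24 = 28$)
$X{\left(Z,b \right)} = 0$
$P = -33$ ($P = - \frac{\left(\sqrt{38 + 28}\right)^{2}}{2} = - \frac{\left(\sqrt{66}\right)^{2}}{2} = \left(- \frac{1}{2}\right) 66 = -33$)
$P X{\left(5,-3 \right)} = \left(-33\right) 0 = 0$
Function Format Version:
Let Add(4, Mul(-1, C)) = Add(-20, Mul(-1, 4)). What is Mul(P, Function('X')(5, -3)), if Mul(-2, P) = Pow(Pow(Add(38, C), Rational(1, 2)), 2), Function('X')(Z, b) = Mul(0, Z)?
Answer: 0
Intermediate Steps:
C = 28 (C = Add(4, Mul(-1, Add(-20, Mul(-1, 4)))) = Add(4, Mul(-1, Add(-20, -4))) = Add(4, Mul(-1, -24)) = Add(4, 24) = 28)
Function('X')(Z, b) = 0
P = -33 (P = Mul(Rational(-1, 2), Pow(Pow(Add(38, 28), Rational(1, 2)), 2)) = Mul(Rational(-1, 2), Pow(Pow(66, Rational(1, 2)), 2)) = Mul(Rational(-1, 2), 66) = -33)
Mul(P, Function('X')(5, -3)) = Mul(-33, 0) = 0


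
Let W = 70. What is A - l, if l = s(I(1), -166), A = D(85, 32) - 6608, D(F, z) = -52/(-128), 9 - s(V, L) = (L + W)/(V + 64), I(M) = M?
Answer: -13765587/2080 ≈ -6618.1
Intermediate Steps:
s(V, L) = 9 - (70 + L)/(64 + V) (s(V, L) = 9 - (L + 70)/(V + 64) = 9 - (70 + L)/(64 + V))
D(F, z) = 13/32 (D(F, z) = -52*(-1/128) = 13/32)
A = -211443/32 (A = 13/32 - 6608 = -211443/32 ≈ -6607.6)
l = 681/65 (l = (506 - 1*(-166) + 9*1)/(64 + 1) = (506 + 166 + 9)/65 = (1/65)*681 = 681/65 ≈ 10.477)
A - l = -211443/32 - 1*681/65 = -211443/32 - 681/65 = -13765587/2080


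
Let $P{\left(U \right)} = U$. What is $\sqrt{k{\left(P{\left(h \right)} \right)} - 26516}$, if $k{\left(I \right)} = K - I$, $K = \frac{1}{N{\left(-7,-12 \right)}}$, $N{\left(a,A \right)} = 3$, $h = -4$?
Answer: $\frac{i \sqrt{238605}}{3} \approx 162.82 i$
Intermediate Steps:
$K = \frac{1}{3} \approx 0.33333$
$k{\left(I \right)} = \frac{1}{3} - I$
$\sqrt{k{\left(P{\left(h \right)} \right)} - 26516} = \sqrt{\left(\frac{1}{3} - -4\right) - 26516} = \sqrt{\left(\frac{1}{3} + 4\right) - 26516} = \sqrt{\frac{13}{3} - 26516} = \sqrt{- \frac{79535}{3}} = \frac{i \sqrt{238605}}{3}$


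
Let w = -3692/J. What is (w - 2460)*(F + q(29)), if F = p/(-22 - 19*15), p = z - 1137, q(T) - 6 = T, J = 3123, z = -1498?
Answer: -34280773120/319587 ≈ -1.0727e+5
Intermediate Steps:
q(T) = 6 + T
p = -2635 (p = -1498 - 1137 = -2635)
w = -3692/3123 ≈ -1.1822
F = 2635/307 (F = -2635/(-22 - 19*15) = -2635/(-22 - 285) = -2635/(-307) = -2635*(-1/307) = 2635/307 ≈ 8.5831)
(w - 2460)*(F + q(29)) = (-3692/3123 - 2460)*(2635/307 + (6 + 29)) = -7686272*(2635/307 + 35)/3123 = -7686272/3123*13380/307 = -34280773120/319587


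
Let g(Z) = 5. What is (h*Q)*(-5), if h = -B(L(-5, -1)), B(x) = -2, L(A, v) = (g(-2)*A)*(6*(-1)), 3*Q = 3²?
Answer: -30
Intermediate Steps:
Q = 3 (Q = (⅓)*3² = (⅓)*9 = 3)
L(A, v) = -30*A (L(A, v) = (5*A)*(6*(-1)) = (5*A)*(-6) = -30*A)
h = 2 (h = -1*(-2) = 2)
(h*Q)*(-5) = (2*3)*(-5) = 6*(-5) = -30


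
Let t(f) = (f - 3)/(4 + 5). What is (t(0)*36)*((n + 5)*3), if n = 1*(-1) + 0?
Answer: -144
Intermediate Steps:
n = -1 (n = -1 + 0 = -1)
t(f) = -⅓ + f/9 (t(f) = (-3 + f)/9 = (-3 + f)*(⅑) = -⅓ + f/9)
(t(0)*36)*((n + 5)*3) = ((-⅓ + (⅑)*0)*36)*((-1 + 5)*3) = ((-⅓ + 0)*36)*(4*3) = -⅓*36*12 = -12*12 = -144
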